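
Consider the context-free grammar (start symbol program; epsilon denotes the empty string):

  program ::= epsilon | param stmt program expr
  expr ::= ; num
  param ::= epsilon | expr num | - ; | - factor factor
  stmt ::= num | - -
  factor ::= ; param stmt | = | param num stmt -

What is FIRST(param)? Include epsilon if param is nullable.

param ::= epsilon contributes epsilon.
From param ::= expr num: add FIRST(expr) = { ; }.
param ::= - ; contributes {-}.
param ::= - factor factor contributes {-}.
Union: FIRST(param) = { -, ;, epsilon }.

{ -, ;, epsilon }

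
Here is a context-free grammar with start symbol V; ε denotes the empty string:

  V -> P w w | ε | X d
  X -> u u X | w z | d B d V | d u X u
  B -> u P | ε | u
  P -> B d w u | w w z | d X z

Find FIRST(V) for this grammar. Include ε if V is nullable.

{ d, u, w, ε }

From V -> P w w: add FIRST(P) = { d, u, w }.
V -> ε contributes ε.
From V -> X d: add FIRST(X) = { d, u, w }.
Union: FIRST(V) = { d, u, w, ε }.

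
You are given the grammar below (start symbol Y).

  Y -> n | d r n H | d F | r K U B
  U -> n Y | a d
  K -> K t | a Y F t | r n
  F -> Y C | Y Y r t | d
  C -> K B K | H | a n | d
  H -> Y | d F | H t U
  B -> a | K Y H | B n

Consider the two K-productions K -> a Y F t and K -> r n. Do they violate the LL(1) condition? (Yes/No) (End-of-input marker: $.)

No

FIRST(a Y F t) = { a } and FIRST(r n) = { r }.
The FIRST sets are disjoint and neither alternative is nullable — no conflict.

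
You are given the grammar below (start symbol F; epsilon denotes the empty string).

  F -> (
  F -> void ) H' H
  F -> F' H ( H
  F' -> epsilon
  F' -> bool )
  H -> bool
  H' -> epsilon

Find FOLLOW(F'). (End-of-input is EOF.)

{ bool }

In F -> F' H ( H: add FIRST(H ( H) = { bool }.
Union: FOLLOW(F') = { bool }.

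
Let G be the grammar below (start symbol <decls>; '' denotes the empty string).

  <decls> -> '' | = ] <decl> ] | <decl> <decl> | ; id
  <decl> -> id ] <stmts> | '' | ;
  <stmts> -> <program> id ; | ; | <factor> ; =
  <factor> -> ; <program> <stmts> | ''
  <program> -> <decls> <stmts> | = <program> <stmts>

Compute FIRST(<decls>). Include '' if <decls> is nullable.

<decls> -> '' contributes ''.
<decls> -> = ] <decl> ] contributes {=}.
From <decls> -> <decl> <decl>: <decl>, <decl> nullable, take FIRST(<decl>) ∪ FIRST(<decl>) = { ;, id }; also '' since the whole RHS is nullable.
<decls> -> ; id contributes {;}.
Union: FIRST(<decls>) = { ;, =, id, '' }.

{ ;, =, id, '' }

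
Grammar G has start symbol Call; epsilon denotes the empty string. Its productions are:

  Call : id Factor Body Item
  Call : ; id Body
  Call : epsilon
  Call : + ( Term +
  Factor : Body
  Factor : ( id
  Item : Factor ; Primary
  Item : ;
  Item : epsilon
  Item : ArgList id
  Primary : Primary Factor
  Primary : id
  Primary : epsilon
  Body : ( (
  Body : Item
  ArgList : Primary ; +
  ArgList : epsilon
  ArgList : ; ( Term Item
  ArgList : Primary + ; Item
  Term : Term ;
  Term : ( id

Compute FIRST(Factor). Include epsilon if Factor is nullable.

{ (, +, ;, id, epsilon }

From Factor : Body: add FIRST(Body) = { (, +, ;, id, epsilon } (including epsilon since Body is nullable).
Factor : ( id contributes {(}.
Union: FIRST(Factor) = { (, +, ;, id, epsilon }.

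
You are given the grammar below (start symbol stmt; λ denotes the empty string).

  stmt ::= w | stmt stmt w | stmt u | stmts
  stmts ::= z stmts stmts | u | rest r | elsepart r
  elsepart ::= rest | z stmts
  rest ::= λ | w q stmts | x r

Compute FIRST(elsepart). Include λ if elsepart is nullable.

{ w, x, z, λ }

From elsepart ::= rest: add FIRST(rest) = { w, x, λ } (including λ since rest is nullable).
elsepart ::= z stmts contributes {z}.
Union: FIRST(elsepart) = { w, x, z, λ }.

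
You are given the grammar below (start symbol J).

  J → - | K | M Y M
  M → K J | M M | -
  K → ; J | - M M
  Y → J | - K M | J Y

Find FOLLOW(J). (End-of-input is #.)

{ #, -, ; }

J is the start symbol, so # ∈ FOLLOW(J).
In M → K J: J is at the end, add FOLLOW(M) = { #, -, ; }.
In K → ; J: J is at the end, add FOLLOW(K) = { #, -, ; }.
In Y → J: J is at the end, add FOLLOW(Y) = { -, ; }.
In Y → J Y: add FIRST(Y) = { -, ; }.
Union: FOLLOW(J) = { #, -, ; }.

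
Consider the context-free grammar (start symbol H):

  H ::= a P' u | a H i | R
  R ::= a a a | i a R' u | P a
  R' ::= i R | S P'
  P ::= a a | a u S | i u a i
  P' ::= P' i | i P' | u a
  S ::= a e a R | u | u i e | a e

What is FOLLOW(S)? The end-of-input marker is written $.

{ a, i, u }

In R' ::= S P': add FIRST(P') = { i, u }.
In P ::= a u S: S is at the end, add FOLLOW(P) = { a }.
Union: FOLLOW(S) = { a, i, u }.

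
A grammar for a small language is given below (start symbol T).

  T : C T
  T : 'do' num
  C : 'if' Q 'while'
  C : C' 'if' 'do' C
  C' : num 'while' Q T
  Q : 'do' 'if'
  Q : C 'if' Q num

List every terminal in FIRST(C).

{ 'if', num }

C : 'if' Q 'while' contributes {'if'}.
From C : C' 'if' 'do' C: add FIRST(C') = { num }.
Union: FIRST(C) = { 'if', num }.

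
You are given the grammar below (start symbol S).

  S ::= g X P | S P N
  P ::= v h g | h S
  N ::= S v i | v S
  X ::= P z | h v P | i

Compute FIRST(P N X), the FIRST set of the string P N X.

Add FIRST(P) = { h, v }; P is not nullable, stop.

{ h, v }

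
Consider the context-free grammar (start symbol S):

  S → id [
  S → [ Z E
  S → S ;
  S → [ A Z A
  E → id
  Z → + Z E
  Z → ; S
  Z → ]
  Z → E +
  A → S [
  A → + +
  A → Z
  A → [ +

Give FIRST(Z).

{ +, ;, ], id }

Z → + Z E contributes {+}.
Z → ; S contributes {;}.
Z → ] contributes {]}.
From Z → E +: add FIRST(E) = { id }.
Union: FIRST(Z) = { +, ;, ], id }.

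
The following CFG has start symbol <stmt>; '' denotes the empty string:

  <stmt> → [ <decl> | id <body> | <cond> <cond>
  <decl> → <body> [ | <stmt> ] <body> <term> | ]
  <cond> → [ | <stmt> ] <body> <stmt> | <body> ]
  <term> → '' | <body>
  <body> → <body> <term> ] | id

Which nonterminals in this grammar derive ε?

{ <term> }

Directly nullable (have an ''-production): <term>.
No other nonterminal has a production whose RHS symbols are all nullable.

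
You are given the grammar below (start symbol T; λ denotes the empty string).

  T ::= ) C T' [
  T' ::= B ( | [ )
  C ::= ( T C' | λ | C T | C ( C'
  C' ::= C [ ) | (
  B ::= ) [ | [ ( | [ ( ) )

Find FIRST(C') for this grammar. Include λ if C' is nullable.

From C' ::= C [ ): C nullable, take FIRST(C) ∪ {[} = { (, ), [ }.
C' ::= ( contributes {(}.
Union: FIRST(C') = { (, ), [ }.

{ (, ), [ }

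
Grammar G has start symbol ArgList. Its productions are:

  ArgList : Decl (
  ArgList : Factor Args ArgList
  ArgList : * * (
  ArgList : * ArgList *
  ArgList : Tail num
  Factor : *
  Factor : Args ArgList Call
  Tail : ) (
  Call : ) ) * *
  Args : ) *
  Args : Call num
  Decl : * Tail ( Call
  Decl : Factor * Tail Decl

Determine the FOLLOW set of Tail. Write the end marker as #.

In ArgList : Tail num: add FIRST(num) = { num }.
In Decl : * Tail ( Call: add FIRST(( Call) = { ( }.
In Decl : Factor * Tail Decl: add FIRST(Decl) = { ), * }.
Union: FOLLOW(Tail) = { (, ), *, num }.

{ (, ), *, num }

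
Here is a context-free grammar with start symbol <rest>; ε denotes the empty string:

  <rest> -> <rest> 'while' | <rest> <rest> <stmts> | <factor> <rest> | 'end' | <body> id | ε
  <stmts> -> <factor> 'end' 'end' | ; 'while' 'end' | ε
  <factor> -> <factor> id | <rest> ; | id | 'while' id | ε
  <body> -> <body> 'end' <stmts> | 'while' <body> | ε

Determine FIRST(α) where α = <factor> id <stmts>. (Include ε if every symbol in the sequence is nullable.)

Add FIRST(<factor>)\{ε} = { 'end', 'while', ;, id }; <factor> is nullable, continue.
id is a terminal; add {id} and stop.

{ 'end', 'while', ;, id }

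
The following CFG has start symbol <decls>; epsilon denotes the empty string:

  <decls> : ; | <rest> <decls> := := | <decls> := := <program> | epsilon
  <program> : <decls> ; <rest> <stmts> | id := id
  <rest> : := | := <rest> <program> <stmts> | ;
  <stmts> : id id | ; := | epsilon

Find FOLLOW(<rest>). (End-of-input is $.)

{ $, :=, ;, id }

In <decls> : <rest> <decls> := :=: add FIRST(<decls> := :=) = { :=, ; }.
In <program> : <decls> ; <rest> <stmts>: add FIRST(<stmts>)\{epsilon} = { ;, id }.
  Since <stmts> is nullable, also add FOLLOW(<program>) = { $, :=, ;, id }.
In <rest> : := <rest> <program> <stmts>: add FIRST(<program> <stmts>) = { :=, ;, id }.
Union: FOLLOW(<rest>) = { $, :=, ;, id }.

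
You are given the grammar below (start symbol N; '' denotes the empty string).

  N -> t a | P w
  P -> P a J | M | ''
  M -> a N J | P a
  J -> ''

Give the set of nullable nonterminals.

{ J, P }

Directly nullable (have an ''-production): P, J.
No other nonterminal has a production whose RHS symbols are all nullable.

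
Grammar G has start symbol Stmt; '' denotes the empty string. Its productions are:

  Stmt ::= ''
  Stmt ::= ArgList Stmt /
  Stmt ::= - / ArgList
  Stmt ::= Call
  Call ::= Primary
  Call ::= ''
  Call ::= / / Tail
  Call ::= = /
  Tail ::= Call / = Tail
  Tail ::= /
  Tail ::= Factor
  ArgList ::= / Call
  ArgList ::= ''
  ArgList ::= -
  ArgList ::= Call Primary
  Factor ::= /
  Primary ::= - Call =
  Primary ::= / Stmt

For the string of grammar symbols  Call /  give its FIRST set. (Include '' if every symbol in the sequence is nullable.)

{ -, /, = }

Add FIRST(Call)\{''} = { -, /, = }; Call is nullable, continue.
/ is a terminal; add {/} and stop.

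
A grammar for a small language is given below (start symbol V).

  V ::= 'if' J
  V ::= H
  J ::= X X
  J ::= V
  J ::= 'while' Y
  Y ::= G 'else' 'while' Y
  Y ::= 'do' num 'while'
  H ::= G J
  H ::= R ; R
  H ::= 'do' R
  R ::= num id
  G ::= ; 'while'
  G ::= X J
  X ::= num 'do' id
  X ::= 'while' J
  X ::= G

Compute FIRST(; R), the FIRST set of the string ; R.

; is a terminal; add {;} and stop.

{ ; }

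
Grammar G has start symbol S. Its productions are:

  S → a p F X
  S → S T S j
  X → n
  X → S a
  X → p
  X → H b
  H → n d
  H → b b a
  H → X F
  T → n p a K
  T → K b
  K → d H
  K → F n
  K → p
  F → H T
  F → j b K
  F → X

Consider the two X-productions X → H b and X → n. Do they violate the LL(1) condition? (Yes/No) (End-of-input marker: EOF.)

FIRST(H b) = { a, b, n, p } and FIRST(n) = { n }.
Both contain n, so the two alternatives are not disjoint — LL(1) conflict.

Yes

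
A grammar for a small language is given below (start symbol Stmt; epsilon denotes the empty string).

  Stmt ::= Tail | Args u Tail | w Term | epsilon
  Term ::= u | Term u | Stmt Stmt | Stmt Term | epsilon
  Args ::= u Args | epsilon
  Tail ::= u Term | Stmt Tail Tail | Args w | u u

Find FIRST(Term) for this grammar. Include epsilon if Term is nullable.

Term ::= u contributes {u}.
From Term ::= Term u: Term nullable, take FIRST(Term) ∪ {u} = { u, w }.
From Term ::= Stmt Stmt: Stmt, Stmt nullable, take FIRST(Stmt) ∪ FIRST(Stmt) = { u, w }; also epsilon since the whole RHS is nullable.
From Term ::= Stmt Term: Stmt, Term nullable, take FIRST(Stmt) ∪ FIRST(Term) = { u, w }; also epsilon since the whole RHS is nullable.
Term ::= epsilon contributes epsilon.
Union: FIRST(Term) = { u, w, epsilon }.

{ u, w, epsilon }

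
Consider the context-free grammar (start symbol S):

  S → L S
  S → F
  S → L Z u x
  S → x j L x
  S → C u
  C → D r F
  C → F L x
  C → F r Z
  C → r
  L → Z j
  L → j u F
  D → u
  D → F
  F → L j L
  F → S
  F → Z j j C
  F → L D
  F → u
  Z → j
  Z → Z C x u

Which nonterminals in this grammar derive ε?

No nonterminal has an empty production or an RHS whose symbols are all nullable.

{ } (none)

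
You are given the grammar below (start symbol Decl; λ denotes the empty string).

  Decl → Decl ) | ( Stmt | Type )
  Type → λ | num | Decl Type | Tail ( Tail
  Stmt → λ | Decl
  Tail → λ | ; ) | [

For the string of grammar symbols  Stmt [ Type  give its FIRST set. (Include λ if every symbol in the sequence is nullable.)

{ (, ), ;, [, num }

Add FIRST(Stmt)\{λ} = { (, ), ;, [, num }; Stmt is nullable, continue.
[ is a terminal; add {[} and stop.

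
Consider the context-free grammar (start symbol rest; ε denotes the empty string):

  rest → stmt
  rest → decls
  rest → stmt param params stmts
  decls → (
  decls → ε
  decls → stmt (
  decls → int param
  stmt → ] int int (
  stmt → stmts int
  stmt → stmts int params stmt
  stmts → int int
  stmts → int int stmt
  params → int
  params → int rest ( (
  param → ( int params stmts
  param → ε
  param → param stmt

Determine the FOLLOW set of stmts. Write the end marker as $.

{ $, (, ], int }

In rest → stmt param params stmts: stmts is at the end, add FOLLOW(rest) = { $, ( }.
In stmt → stmts int: add FIRST(int) = { int }.
In stmt → stmts int params stmt: add FIRST(int params stmt) = { int }.
In param → ( int params stmts: stmts is at the end, add FOLLOW(param) = { $, (, ], int }.
Union: FOLLOW(stmts) = { $, (, ], int }.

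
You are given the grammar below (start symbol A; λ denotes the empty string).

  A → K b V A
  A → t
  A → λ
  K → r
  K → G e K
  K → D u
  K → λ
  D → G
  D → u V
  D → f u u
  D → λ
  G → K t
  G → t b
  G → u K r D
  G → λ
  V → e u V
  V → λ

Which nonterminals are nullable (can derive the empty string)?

{ A, D, G, K, V }

Directly nullable (have an λ-production): A, K, D, G, V.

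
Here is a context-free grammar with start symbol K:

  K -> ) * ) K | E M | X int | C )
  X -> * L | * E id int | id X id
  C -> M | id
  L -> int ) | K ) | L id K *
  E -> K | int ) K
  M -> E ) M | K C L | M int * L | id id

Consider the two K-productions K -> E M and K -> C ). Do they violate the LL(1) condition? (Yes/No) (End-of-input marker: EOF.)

Yes

FIRST(E M) = { ), *, id, int } and FIRST(C )) = { ), *, id, int }.
Both contain ), so the two alternatives are not disjoint — LL(1) conflict.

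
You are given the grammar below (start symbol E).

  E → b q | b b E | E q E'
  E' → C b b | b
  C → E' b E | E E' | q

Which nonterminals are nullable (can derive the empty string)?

No nonterminal has an empty production or an RHS whose symbols are all nullable.

{ } (none)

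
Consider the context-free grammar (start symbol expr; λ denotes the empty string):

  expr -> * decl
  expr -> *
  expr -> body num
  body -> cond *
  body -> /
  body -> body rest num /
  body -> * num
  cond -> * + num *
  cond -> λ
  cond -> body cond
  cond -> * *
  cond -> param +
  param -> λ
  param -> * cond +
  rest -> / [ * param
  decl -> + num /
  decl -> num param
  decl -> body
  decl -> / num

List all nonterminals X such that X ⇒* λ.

{ cond, param }

Directly nullable (have an λ-production): cond, param.
No other nonterminal has a production whose RHS symbols are all nullable.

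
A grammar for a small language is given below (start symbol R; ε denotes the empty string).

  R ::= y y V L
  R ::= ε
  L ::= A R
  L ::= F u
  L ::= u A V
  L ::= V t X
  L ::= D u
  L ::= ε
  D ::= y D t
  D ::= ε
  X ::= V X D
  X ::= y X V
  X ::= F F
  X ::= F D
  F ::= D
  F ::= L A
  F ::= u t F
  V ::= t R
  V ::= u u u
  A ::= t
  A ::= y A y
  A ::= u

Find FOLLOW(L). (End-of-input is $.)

In R ::= y y V L: L is at the end, add FOLLOW(R) = { $, t, u, y }.
In F ::= L A: add FIRST(A) = { t, u, y }.
Union: FOLLOW(L) = { $, t, u, y }.

{ $, t, u, y }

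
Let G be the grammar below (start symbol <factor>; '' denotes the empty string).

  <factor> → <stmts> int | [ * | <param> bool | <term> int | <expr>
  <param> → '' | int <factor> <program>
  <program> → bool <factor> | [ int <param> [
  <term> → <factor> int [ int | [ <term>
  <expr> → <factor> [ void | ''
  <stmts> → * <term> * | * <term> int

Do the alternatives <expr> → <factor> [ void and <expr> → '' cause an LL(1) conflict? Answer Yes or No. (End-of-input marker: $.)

FIRST(<factor> [ void) = { *, [, bool, int } and FIRST('') = { '' }.
The second alternative is nullable and FOLLOW(<expr>) = { $, [, bool, int } shares [ with FIRST of the first — conflict.

Yes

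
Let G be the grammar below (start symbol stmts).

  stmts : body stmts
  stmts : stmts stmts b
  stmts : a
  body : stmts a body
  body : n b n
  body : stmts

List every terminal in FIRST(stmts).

{ a, n }

From stmts : body stmts: add FIRST(body) = { a, n }.
From stmts : stmts stmts b: add FIRST(stmts) = { a, n }.
stmts : a contributes {a}.
Union: FIRST(stmts) = { a, n }.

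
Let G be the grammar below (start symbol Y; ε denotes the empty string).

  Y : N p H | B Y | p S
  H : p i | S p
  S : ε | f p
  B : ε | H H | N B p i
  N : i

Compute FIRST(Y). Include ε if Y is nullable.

From Y : N p H: add FIRST(N) = { i }.
From Y : B Y: B nullable, take FIRST(B) ∪ FIRST(Y) = { f, i, p }.
Y : p S contributes {p}.
Union: FIRST(Y) = { f, i, p }.

{ f, i, p }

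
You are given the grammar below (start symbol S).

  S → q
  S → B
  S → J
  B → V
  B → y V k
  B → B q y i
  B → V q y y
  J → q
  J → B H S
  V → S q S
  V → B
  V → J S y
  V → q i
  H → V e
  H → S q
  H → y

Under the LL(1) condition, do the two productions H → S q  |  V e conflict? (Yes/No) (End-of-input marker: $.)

FIRST(S q) = { q, y } and FIRST(V e) = { q, y }.
Both contain q, so the two alternatives are not disjoint — LL(1) conflict.

Yes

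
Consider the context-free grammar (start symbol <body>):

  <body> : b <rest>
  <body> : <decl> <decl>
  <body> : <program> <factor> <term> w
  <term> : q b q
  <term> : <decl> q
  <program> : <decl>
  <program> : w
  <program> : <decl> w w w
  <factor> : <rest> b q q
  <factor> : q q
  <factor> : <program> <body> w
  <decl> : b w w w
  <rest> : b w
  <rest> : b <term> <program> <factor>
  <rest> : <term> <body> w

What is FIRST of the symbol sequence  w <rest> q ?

w is a terminal; add {w} and stop.

{ w }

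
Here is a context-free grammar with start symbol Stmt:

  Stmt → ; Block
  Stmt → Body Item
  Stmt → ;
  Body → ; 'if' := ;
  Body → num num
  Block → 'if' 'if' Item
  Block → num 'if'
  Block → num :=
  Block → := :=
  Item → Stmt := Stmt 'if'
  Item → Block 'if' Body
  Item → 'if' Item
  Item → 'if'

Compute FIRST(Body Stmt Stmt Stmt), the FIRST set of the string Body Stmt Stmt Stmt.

{ ;, num }

Add FIRST(Body) = { ;, num }; Body is not nullable, stop.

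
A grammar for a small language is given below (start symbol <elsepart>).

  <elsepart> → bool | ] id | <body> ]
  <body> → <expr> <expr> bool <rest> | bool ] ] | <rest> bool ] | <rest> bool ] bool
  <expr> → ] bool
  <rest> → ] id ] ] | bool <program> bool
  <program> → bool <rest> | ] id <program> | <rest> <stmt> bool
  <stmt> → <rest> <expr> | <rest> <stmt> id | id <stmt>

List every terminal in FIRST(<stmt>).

From <stmt> → <rest> <expr>: add FIRST(<rest>) = { ], bool }.
From <stmt> → <rest> <stmt> id: add FIRST(<rest>) = { ], bool }.
<stmt> → id <stmt> contributes {id}.
Union: FIRST(<stmt>) = { ], bool, id }.

{ ], bool, id }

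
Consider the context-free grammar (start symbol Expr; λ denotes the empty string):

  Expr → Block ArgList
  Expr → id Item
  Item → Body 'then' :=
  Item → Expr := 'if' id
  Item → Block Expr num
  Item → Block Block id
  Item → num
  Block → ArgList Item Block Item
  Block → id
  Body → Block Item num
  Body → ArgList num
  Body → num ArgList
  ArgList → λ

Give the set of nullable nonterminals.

Directly nullable (have an λ-production): ArgList.
No other nonterminal has a production whose RHS symbols are all nullable.

{ ArgList }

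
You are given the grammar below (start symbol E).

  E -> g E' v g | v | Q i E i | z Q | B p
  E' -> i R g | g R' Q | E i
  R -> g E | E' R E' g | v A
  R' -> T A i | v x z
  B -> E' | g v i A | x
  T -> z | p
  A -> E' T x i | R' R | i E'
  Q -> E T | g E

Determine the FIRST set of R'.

{ p, v, z }

From R' -> T A i: add FIRST(T) = { p, z }.
R' -> v x z contributes {v}.
Union: FIRST(R') = { p, v, z }.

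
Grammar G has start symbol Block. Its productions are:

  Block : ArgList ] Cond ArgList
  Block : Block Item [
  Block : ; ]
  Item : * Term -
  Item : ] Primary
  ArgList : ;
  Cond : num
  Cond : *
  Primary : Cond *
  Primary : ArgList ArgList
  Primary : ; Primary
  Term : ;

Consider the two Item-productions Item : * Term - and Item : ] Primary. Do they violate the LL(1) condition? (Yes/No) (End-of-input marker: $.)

No

FIRST(* Term -) = { * } and FIRST(] Primary) = { ] }.
The FIRST sets are disjoint and neither alternative is nullable — no conflict.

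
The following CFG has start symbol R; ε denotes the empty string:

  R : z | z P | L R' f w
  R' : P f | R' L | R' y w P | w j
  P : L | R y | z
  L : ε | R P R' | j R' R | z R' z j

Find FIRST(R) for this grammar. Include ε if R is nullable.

R : z contributes {z}.
R : z P contributes {z}.
From R : L R' f w: L nullable, take FIRST(L) ∪ FIRST(R') = { f, j, w, z }.
Union: FIRST(R) = { f, j, w, z }.

{ f, j, w, z }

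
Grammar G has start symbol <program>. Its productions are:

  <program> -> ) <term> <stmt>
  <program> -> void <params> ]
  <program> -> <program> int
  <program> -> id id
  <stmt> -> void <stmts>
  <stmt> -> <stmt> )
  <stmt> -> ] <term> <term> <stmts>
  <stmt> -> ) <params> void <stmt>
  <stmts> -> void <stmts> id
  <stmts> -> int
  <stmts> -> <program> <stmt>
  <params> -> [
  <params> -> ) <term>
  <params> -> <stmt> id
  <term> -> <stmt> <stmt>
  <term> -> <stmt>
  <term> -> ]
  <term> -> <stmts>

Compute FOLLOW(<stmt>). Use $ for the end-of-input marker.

{ $, ), ], id, int, void }

In <program> -> ) <term> <stmt>: <stmt> is at the end, add FOLLOW(<program>) = { $, ), ], int, void }.
In <stmt> -> <stmt> ): add FIRST()) = { ) }.
In <stmt> -> ) <params> void <stmt>: <stmt> is at the end, add FOLLOW(<stmt>) = { $, ), ], id, int, void }.
In <stmts> -> <program> <stmt>: <stmt> is at the end, add FOLLOW(<stmts>) = { $, ), ], id, int, void }.
In <params> -> <stmt> id: add FIRST(id) = { id }.
In <term> -> <stmt> <stmt>: add FIRST(<stmt>) = { ), ], void }.
In <term> -> <stmt> <stmt>: <stmt> is at the end, add FOLLOW(<term>) = { ), ], id, int, void }.
In <term> -> <stmt>: <stmt> is at the end, add FOLLOW(<term>) = { ), ], id, int, void }.
Union: FOLLOW(<stmt>) = { $, ), ], id, int, void }.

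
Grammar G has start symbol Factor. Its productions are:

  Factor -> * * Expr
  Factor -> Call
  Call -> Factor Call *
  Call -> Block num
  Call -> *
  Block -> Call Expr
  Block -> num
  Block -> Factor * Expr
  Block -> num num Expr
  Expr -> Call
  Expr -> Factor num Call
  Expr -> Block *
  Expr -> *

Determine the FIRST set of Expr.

From Expr -> Call: add FIRST(Call) = { *, num }.
From Expr -> Factor num Call: add FIRST(Factor) = { *, num }.
From Expr -> Block *: add FIRST(Block) = { *, num }.
Expr -> * contributes {*}.
Union: FIRST(Expr) = { *, num }.

{ *, num }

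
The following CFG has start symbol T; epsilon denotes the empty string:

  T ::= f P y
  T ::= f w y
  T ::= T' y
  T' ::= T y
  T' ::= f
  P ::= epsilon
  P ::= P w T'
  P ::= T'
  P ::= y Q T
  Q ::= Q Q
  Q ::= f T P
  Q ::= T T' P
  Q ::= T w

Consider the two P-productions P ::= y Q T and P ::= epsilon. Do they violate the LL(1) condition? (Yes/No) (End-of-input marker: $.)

Yes

FIRST(y Q T) = { y } and FIRST(epsilon) = { epsilon }.
The second alternative is nullable and FOLLOW(P) = { f, w, y } shares y with FIRST of the first — conflict.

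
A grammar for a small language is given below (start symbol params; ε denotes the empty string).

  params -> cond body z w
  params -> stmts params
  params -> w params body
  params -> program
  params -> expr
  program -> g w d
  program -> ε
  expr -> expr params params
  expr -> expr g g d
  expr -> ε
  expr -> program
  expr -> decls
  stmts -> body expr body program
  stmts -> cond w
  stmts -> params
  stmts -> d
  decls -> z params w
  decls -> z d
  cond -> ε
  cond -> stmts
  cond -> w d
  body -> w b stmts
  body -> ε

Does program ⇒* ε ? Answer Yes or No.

Yes

program has an ε-production, so program ⇒ ε.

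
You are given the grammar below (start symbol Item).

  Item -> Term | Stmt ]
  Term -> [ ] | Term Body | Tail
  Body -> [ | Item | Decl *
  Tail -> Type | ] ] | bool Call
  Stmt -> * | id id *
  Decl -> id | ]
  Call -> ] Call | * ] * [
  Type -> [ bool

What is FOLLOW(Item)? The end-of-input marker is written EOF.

Item is the start symbol, so EOF ∈ FOLLOW(Item).
In Body -> Item: Item is at the end, add FOLLOW(Body) = { EOF, *, [, ], bool, id }.
Union: FOLLOW(Item) = { EOF, *, [, ], bool, id }.

{ EOF, *, [, ], bool, id }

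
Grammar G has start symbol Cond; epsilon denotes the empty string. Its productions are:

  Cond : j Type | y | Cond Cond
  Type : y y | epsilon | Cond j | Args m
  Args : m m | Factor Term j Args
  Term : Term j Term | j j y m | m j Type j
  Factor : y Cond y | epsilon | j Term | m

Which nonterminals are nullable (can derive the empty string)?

Directly nullable (have an epsilon-production): Type, Factor.
No other nonterminal has a production whose RHS symbols are all nullable.

{ Factor, Type }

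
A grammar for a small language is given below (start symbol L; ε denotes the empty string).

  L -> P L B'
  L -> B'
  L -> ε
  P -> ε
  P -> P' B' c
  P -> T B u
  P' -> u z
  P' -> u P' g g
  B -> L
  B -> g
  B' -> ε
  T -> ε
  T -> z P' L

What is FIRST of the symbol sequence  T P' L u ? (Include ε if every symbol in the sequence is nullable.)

{ u, z }

Add FIRST(T)\{ε} = { z }; T is nullable, continue.
Add FIRST(P') = { u }; P' is not nullable, stop.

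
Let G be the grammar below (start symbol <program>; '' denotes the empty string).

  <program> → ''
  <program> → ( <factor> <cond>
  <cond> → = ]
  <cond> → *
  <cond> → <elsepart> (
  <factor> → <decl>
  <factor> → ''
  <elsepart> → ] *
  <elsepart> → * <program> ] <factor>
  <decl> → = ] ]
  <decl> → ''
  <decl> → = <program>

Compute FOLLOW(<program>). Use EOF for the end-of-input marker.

<program> is the start symbol, so EOF ∈ FOLLOW(<program>).
In <elsepart> → * <program> ] <factor>: add FIRST(] <factor>) = { ] }.
In <decl> → = <program>: <program> is at the end, add FOLLOW(<decl>) = { (, *, =, ] }.
Union: FOLLOW(<program>) = { EOF, (, *, =, ] }.

{ EOF, (, *, =, ] }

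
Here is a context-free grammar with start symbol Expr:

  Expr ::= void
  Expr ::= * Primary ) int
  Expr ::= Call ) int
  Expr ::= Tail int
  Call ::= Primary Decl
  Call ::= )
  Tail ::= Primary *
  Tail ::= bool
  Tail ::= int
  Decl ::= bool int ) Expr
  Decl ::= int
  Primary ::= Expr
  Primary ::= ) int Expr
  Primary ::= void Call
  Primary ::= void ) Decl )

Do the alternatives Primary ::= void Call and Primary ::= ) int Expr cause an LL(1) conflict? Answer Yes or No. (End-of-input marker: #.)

No

FIRST(void Call) = { void } and FIRST() int Expr) = { ) }.
The FIRST sets are disjoint and neither alternative is nullable — no conflict.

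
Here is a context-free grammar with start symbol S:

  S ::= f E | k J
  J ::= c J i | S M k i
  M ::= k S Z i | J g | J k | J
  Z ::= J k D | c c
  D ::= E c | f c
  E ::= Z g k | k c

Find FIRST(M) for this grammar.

M ::= k S Z i contributes {k}.
From M ::= J g: add FIRST(J) = { c, f, k }.
From M ::= J k: add FIRST(J) = { c, f, k }.
From M ::= J: add FIRST(J) = { c, f, k }.
Union: FIRST(M) = { c, f, k }.

{ c, f, k }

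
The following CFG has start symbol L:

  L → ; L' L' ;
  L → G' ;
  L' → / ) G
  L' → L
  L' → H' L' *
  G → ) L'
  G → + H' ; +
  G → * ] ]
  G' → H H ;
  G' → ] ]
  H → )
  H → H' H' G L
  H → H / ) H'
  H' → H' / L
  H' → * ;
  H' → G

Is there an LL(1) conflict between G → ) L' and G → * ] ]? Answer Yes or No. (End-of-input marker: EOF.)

No

FIRST() L') = { ) } and FIRST(* ] ]) = { * }.
The FIRST sets are disjoint and neither alternative is nullable — no conflict.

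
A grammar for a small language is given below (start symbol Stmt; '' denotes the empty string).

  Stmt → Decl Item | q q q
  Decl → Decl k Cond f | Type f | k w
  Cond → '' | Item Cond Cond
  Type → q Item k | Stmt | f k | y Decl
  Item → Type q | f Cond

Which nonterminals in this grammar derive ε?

Directly nullable (have an ''-production): Cond.
No other nonterminal has a production whose RHS symbols are all nullable.

{ Cond }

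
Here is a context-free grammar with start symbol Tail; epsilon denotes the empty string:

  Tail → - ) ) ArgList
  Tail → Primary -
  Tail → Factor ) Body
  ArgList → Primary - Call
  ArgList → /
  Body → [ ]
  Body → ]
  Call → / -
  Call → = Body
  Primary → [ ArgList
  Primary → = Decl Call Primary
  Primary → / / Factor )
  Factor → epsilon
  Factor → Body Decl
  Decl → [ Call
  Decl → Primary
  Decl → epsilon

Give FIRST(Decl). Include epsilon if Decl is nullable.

{ /, =, [, epsilon }

Decl → [ Call contributes {[}.
From Decl → Primary: add FIRST(Primary) = { /, =, [ }.
Decl → epsilon contributes epsilon.
Union: FIRST(Decl) = { /, =, [, epsilon }.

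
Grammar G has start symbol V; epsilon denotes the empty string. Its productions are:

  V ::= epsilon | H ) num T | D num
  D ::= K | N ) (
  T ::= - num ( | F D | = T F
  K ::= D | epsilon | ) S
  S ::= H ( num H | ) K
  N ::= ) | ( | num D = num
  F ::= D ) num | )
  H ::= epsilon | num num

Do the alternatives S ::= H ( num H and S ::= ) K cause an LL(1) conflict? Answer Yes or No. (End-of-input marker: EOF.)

No

FIRST(H ( num H) = { (, num } and FIRST() K) = { ) }.
The FIRST sets are disjoint and neither alternative is nullable — no conflict.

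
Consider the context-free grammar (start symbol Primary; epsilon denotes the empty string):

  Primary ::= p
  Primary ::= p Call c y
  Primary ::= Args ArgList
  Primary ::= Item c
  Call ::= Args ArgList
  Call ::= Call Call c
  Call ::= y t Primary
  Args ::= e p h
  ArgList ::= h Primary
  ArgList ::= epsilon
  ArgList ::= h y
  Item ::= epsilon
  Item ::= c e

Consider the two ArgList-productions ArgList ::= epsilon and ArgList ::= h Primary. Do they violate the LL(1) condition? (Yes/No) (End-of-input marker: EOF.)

FIRST(epsilon) = { epsilon } and FIRST(h Primary) = { h }.
The first is nullable but FOLLOW(ArgList) = { EOF, c, e, y } is disjoint from FIRST of the second.

No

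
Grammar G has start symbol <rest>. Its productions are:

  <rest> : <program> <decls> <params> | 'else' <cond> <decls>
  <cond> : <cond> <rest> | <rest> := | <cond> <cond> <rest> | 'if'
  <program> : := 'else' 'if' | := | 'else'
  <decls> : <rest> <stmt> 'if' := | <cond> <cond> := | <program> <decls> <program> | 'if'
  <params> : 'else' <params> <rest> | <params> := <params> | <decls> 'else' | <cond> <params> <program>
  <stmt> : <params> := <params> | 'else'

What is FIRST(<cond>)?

From <cond> : <cond> <rest>: add FIRST(<cond>) = { 'else', 'if', := }.
From <cond> : <rest> :=: add FIRST(<rest>) = { 'else', := }.
From <cond> : <cond> <cond> <rest>: add FIRST(<cond>) = { 'else', 'if', := }.
<cond> : 'if' contributes {'if'}.
Union: FIRST(<cond>) = { 'else', 'if', := }.

{ 'else', 'if', := }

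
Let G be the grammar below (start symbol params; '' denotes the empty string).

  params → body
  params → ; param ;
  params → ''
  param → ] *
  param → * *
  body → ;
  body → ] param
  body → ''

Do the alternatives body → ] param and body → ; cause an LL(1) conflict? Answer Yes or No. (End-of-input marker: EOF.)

No

FIRST(] param) = { ] } and FIRST(;) = { ; }.
The FIRST sets are disjoint and neither alternative is nullable — no conflict.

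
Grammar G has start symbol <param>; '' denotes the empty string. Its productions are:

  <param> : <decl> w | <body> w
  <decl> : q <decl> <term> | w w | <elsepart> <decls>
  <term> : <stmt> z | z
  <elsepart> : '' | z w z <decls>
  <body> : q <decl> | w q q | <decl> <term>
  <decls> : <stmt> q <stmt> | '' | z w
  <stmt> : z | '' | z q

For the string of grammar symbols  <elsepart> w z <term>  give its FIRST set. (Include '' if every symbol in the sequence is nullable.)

{ w, z }

Add FIRST(<elsepart>)\{''} = { z }; <elsepart> is nullable, continue.
w is a terminal; add {w} and stop.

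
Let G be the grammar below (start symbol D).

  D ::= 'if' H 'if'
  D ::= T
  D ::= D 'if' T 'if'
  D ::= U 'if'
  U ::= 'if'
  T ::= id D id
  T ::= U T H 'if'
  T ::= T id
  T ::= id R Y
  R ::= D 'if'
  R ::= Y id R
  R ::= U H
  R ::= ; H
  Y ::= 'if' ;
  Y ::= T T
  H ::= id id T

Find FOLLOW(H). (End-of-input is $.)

In D ::= 'if' H 'if': add FIRST('if') = { 'if' }.
In T ::= U T H 'if': add FIRST('if') = { 'if' }.
In R ::= U H: H is at the end, add FOLLOW(R) = { 'if', id }.
In R ::= ; H: H is at the end, add FOLLOW(R) = { 'if', id }.
Union: FOLLOW(H) = { 'if', id }.

{ 'if', id }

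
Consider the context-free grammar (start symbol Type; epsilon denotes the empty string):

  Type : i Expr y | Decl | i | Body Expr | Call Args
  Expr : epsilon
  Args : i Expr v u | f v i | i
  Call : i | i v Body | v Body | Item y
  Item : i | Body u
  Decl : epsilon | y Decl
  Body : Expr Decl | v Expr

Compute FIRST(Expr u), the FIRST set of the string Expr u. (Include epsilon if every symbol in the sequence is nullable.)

{ u }

Add FIRST(Expr)\{epsilon} = {  }; Expr is nullable, continue.
u is a terminal; add {u} and stop.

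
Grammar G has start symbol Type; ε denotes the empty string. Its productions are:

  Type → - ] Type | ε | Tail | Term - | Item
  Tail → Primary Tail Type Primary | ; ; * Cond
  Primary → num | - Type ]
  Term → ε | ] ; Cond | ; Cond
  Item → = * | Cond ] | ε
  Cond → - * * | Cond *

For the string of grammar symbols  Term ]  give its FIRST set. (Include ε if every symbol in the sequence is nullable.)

{ ;, ] }

Add FIRST(Term)\{ε} = { ;, ] }; Term is nullable, continue.
] is a terminal; add {]} and stop.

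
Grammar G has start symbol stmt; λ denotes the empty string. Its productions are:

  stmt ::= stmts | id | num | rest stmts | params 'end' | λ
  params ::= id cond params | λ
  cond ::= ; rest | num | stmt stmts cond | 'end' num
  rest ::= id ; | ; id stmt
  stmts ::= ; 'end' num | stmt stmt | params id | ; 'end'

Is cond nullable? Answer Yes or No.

No

Nullable nonterminals: params, stmt, stmts.
No production of cond has an RHS whose symbols are all nullable, so cond is not nullable.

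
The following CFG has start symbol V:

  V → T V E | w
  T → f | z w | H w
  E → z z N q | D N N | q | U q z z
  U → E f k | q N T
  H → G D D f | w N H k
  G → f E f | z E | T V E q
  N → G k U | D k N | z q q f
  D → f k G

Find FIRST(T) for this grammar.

{ f, w, z }

T → f contributes {f}.
T → z w contributes {z}.
From T → H w: add FIRST(H) = { f, w, z }.
Union: FIRST(T) = { f, w, z }.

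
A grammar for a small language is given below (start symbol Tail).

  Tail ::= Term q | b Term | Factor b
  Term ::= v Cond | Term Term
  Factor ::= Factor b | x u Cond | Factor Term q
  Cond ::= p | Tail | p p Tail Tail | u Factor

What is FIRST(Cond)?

Cond ::= p contributes {p}.
From Cond ::= Tail: add FIRST(Tail) = { b, v, x }.
Cond ::= p p Tail Tail contributes {p}.
Cond ::= u Factor contributes {u}.
Union: FIRST(Cond) = { b, p, u, v, x }.

{ b, p, u, v, x }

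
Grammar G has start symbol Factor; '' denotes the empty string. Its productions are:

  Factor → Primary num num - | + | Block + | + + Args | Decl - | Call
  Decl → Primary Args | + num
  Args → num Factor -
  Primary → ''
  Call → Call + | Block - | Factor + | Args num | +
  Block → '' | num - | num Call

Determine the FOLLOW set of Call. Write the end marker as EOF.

{ EOF, +, - }

In Factor → Call: Call is at the end, add FOLLOW(Factor) = { EOF, +, - }.
In Call → Call +: add FIRST(+) = { + }.
In Block → num Call: Call is at the end, add FOLLOW(Block) = { +, - }.
Union: FOLLOW(Call) = { EOF, +, - }.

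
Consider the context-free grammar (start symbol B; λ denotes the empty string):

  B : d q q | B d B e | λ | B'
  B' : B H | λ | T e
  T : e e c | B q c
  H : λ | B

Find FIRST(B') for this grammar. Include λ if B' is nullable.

{ d, e, q, λ }

From B' : B H: B, H nullable, take FIRST(B) ∪ FIRST(H) = { d, e, q }; also λ since the whole RHS is nullable.
B' : λ contributes λ.
From B' : T e: add FIRST(T) = { d, e, q }.
Union: FIRST(B') = { d, e, q, λ }.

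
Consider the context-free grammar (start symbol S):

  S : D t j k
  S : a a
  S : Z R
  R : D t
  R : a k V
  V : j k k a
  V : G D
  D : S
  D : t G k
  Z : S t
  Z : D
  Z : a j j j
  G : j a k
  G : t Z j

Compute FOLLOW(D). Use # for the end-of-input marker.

{ #, a, j, t }

In S : D t j k: add FIRST(t j k) = { t }.
In R : D t: add FIRST(t) = { t }.
In V : G D: D is at the end, add FOLLOW(V) = { #, a, j, t }.
In Z : D: D is at the end, add FOLLOW(Z) = { a, j, t }.
Union: FOLLOW(D) = { #, a, j, t }.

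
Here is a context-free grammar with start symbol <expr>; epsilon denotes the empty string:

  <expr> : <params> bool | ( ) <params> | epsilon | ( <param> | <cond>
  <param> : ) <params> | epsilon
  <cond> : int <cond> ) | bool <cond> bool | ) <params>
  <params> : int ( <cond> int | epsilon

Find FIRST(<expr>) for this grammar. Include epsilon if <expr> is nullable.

{ (, ), bool, int, epsilon }

From <expr> : <params> bool: <params> nullable, take FIRST(<params>) ∪ {bool} = { bool, int }.
<expr> : ( ) <params> contributes {(}.
<expr> : epsilon contributes epsilon.
<expr> : ( <param> contributes {(}.
From <expr> : <cond>: add FIRST(<cond>) = { ), bool, int }.
Union: FIRST(<expr>) = { (, ), bool, int, epsilon }.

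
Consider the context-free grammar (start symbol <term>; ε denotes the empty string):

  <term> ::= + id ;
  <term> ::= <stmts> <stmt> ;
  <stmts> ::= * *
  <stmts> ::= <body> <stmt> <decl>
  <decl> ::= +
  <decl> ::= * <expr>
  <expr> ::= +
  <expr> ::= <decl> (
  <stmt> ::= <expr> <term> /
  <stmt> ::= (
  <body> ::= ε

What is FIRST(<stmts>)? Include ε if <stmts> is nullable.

{ (, *, + }

<stmts> ::= * * contributes {*}.
From <stmts> ::= <body> <stmt> <decl>: <body> nullable, take FIRST(<body>) ∪ FIRST(<stmt>) = { (, *, + }.
Union: FIRST(<stmts>) = { (, *, + }.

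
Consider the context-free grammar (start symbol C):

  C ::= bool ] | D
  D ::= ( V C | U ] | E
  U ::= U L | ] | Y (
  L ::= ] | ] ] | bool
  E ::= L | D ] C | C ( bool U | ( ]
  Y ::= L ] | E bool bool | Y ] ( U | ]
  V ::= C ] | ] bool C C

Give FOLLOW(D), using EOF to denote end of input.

{ EOF, (, ], bool }

In C ::= D: D is at the end, add FOLLOW(C) = { EOF, (, ], bool }.
In E ::= D ] C: add FIRST(] C) = { ] }.
Union: FOLLOW(D) = { EOF, (, ], bool }.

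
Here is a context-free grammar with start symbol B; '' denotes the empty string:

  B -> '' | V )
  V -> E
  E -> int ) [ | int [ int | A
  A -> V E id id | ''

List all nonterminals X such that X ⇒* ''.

Directly nullable (have an ''-production): B, A.
E -> A with every symbol nullable, so E is nullable.
V -> E with every symbol nullable, so V is nullable.

{ A, B, E, V }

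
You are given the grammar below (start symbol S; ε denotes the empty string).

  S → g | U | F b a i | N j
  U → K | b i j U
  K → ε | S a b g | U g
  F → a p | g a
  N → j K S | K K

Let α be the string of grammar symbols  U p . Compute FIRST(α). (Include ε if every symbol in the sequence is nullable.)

Add FIRST(U)\{ε} = { a, b, g, j }; U is nullable, continue.
p is a terminal; add {p} and stop.

{ a, b, g, j, p }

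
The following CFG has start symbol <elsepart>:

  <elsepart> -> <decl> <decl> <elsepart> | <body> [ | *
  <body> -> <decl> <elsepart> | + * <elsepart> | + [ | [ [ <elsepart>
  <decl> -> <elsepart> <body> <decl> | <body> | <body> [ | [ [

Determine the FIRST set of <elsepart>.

From <elsepart> -> <decl> <decl> <elsepart>: add FIRST(<decl>) = { *, +, [ }.
From <elsepart> -> <body> [: add FIRST(<body>) = { *, +, [ }.
<elsepart> -> * contributes {*}.
Union: FIRST(<elsepart>) = { *, +, [ }.

{ *, +, [ }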